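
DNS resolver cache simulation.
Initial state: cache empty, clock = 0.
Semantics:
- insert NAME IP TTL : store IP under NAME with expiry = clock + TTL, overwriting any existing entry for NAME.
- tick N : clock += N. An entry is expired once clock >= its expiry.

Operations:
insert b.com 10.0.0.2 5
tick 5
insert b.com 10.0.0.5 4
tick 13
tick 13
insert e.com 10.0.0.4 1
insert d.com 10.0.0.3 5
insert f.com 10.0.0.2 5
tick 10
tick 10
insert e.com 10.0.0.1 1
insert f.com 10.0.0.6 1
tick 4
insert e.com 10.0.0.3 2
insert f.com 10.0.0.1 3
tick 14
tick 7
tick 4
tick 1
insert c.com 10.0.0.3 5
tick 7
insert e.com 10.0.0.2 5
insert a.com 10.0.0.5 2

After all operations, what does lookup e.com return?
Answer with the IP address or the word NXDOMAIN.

Answer: 10.0.0.2

Derivation:
Op 1: insert b.com -> 10.0.0.2 (expiry=0+5=5). clock=0
Op 2: tick 5 -> clock=5. purged={b.com}
Op 3: insert b.com -> 10.0.0.5 (expiry=5+4=9). clock=5
Op 4: tick 13 -> clock=18. purged={b.com}
Op 5: tick 13 -> clock=31.
Op 6: insert e.com -> 10.0.0.4 (expiry=31+1=32). clock=31
Op 7: insert d.com -> 10.0.0.3 (expiry=31+5=36). clock=31
Op 8: insert f.com -> 10.0.0.2 (expiry=31+5=36). clock=31
Op 9: tick 10 -> clock=41. purged={d.com,e.com,f.com}
Op 10: tick 10 -> clock=51.
Op 11: insert e.com -> 10.0.0.1 (expiry=51+1=52). clock=51
Op 12: insert f.com -> 10.0.0.6 (expiry=51+1=52). clock=51
Op 13: tick 4 -> clock=55. purged={e.com,f.com}
Op 14: insert e.com -> 10.0.0.3 (expiry=55+2=57). clock=55
Op 15: insert f.com -> 10.0.0.1 (expiry=55+3=58). clock=55
Op 16: tick 14 -> clock=69. purged={e.com,f.com}
Op 17: tick 7 -> clock=76.
Op 18: tick 4 -> clock=80.
Op 19: tick 1 -> clock=81.
Op 20: insert c.com -> 10.0.0.3 (expiry=81+5=86). clock=81
Op 21: tick 7 -> clock=88. purged={c.com}
Op 22: insert e.com -> 10.0.0.2 (expiry=88+5=93). clock=88
Op 23: insert a.com -> 10.0.0.5 (expiry=88+2=90). clock=88
lookup e.com: present, ip=10.0.0.2 expiry=93 > clock=88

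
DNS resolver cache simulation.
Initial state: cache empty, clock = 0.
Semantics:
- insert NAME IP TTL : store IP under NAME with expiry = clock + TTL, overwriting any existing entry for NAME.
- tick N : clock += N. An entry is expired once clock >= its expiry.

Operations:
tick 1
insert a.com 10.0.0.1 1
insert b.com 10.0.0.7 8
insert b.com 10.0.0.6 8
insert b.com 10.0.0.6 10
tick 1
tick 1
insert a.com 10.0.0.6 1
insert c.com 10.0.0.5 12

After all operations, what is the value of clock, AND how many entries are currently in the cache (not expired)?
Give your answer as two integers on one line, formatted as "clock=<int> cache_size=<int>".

Op 1: tick 1 -> clock=1.
Op 2: insert a.com -> 10.0.0.1 (expiry=1+1=2). clock=1
Op 3: insert b.com -> 10.0.0.7 (expiry=1+8=9). clock=1
Op 4: insert b.com -> 10.0.0.6 (expiry=1+8=9). clock=1
Op 5: insert b.com -> 10.0.0.6 (expiry=1+10=11). clock=1
Op 6: tick 1 -> clock=2. purged={a.com}
Op 7: tick 1 -> clock=3.
Op 8: insert a.com -> 10.0.0.6 (expiry=3+1=4). clock=3
Op 9: insert c.com -> 10.0.0.5 (expiry=3+12=15). clock=3
Final clock = 3
Final cache (unexpired): {a.com,b.com,c.com} -> size=3

Answer: clock=3 cache_size=3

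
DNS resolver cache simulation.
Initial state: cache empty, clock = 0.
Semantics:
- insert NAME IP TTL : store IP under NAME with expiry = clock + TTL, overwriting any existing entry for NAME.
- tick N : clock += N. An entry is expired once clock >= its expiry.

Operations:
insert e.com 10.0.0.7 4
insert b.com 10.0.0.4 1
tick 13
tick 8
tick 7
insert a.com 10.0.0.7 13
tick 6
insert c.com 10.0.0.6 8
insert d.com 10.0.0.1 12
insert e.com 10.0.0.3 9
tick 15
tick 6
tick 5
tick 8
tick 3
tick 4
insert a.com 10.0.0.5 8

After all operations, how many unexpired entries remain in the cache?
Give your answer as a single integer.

Op 1: insert e.com -> 10.0.0.7 (expiry=0+4=4). clock=0
Op 2: insert b.com -> 10.0.0.4 (expiry=0+1=1). clock=0
Op 3: tick 13 -> clock=13. purged={b.com,e.com}
Op 4: tick 8 -> clock=21.
Op 5: tick 7 -> clock=28.
Op 6: insert a.com -> 10.0.0.7 (expiry=28+13=41). clock=28
Op 7: tick 6 -> clock=34.
Op 8: insert c.com -> 10.0.0.6 (expiry=34+8=42). clock=34
Op 9: insert d.com -> 10.0.0.1 (expiry=34+12=46). clock=34
Op 10: insert e.com -> 10.0.0.3 (expiry=34+9=43). clock=34
Op 11: tick 15 -> clock=49. purged={a.com,c.com,d.com,e.com}
Op 12: tick 6 -> clock=55.
Op 13: tick 5 -> clock=60.
Op 14: tick 8 -> clock=68.
Op 15: tick 3 -> clock=71.
Op 16: tick 4 -> clock=75.
Op 17: insert a.com -> 10.0.0.5 (expiry=75+8=83). clock=75
Final cache (unexpired): {a.com} -> size=1

Answer: 1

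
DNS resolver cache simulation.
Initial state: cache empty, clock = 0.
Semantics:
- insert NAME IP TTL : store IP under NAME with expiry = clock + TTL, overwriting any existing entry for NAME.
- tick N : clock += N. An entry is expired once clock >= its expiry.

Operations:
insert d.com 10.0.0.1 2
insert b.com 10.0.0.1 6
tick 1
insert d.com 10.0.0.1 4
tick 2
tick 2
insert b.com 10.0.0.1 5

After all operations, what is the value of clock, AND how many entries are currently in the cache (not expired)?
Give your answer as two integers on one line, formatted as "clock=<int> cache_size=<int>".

Answer: clock=5 cache_size=1

Derivation:
Op 1: insert d.com -> 10.0.0.1 (expiry=0+2=2). clock=0
Op 2: insert b.com -> 10.0.0.1 (expiry=0+6=6). clock=0
Op 3: tick 1 -> clock=1.
Op 4: insert d.com -> 10.0.0.1 (expiry=1+4=5). clock=1
Op 5: tick 2 -> clock=3.
Op 6: tick 2 -> clock=5. purged={d.com}
Op 7: insert b.com -> 10.0.0.1 (expiry=5+5=10). clock=5
Final clock = 5
Final cache (unexpired): {b.com} -> size=1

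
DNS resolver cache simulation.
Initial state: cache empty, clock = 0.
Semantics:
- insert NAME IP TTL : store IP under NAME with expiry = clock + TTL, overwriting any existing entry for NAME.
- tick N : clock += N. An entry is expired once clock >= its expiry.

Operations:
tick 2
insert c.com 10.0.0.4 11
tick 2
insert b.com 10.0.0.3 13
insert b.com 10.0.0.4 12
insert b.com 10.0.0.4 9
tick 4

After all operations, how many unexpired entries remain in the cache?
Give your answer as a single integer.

Answer: 2

Derivation:
Op 1: tick 2 -> clock=2.
Op 2: insert c.com -> 10.0.0.4 (expiry=2+11=13). clock=2
Op 3: tick 2 -> clock=4.
Op 4: insert b.com -> 10.0.0.3 (expiry=4+13=17). clock=4
Op 5: insert b.com -> 10.0.0.4 (expiry=4+12=16). clock=4
Op 6: insert b.com -> 10.0.0.4 (expiry=4+9=13). clock=4
Op 7: tick 4 -> clock=8.
Final cache (unexpired): {b.com,c.com} -> size=2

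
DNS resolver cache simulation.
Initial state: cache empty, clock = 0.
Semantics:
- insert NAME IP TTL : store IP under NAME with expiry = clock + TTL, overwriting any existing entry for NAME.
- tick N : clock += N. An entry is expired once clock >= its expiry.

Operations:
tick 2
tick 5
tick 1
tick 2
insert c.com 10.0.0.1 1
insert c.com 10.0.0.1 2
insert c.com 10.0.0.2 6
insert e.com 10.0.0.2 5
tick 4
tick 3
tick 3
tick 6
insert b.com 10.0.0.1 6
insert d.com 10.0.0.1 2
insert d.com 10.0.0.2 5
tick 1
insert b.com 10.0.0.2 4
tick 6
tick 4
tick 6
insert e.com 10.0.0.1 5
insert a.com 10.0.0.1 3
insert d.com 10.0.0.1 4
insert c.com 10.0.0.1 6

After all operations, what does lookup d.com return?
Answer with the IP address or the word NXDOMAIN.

Op 1: tick 2 -> clock=2.
Op 2: tick 5 -> clock=7.
Op 3: tick 1 -> clock=8.
Op 4: tick 2 -> clock=10.
Op 5: insert c.com -> 10.0.0.1 (expiry=10+1=11). clock=10
Op 6: insert c.com -> 10.0.0.1 (expiry=10+2=12). clock=10
Op 7: insert c.com -> 10.0.0.2 (expiry=10+6=16). clock=10
Op 8: insert e.com -> 10.0.0.2 (expiry=10+5=15). clock=10
Op 9: tick 4 -> clock=14.
Op 10: tick 3 -> clock=17. purged={c.com,e.com}
Op 11: tick 3 -> clock=20.
Op 12: tick 6 -> clock=26.
Op 13: insert b.com -> 10.0.0.1 (expiry=26+6=32). clock=26
Op 14: insert d.com -> 10.0.0.1 (expiry=26+2=28). clock=26
Op 15: insert d.com -> 10.0.0.2 (expiry=26+5=31). clock=26
Op 16: tick 1 -> clock=27.
Op 17: insert b.com -> 10.0.0.2 (expiry=27+4=31). clock=27
Op 18: tick 6 -> clock=33. purged={b.com,d.com}
Op 19: tick 4 -> clock=37.
Op 20: tick 6 -> clock=43.
Op 21: insert e.com -> 10.0.0.1 (expiry=43+5=48). clock=43
Op 22: insert a.com -> 10.0.0.1 (expiry=43+3=46). clock=43
Op 23: insert d.com -> 10.0.0.1 (expiry=43+4=47). clock=43
Op 24: insert c.com -> 10.0.0.1 (expiry=43+6=49). clock=43
lookup d.com: present, ip=10.0.0.1 expiry=47 > clock=43

Answer: 10.0.0.1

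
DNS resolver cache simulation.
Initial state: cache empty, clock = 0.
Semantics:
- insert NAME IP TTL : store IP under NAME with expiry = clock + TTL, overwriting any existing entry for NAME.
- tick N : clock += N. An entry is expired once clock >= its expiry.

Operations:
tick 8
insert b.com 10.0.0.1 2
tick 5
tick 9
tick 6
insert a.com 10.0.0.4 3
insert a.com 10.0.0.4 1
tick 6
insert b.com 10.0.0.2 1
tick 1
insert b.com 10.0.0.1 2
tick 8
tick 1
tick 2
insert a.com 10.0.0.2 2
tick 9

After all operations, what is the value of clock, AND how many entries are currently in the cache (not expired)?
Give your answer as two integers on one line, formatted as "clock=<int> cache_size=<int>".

Answer: clock=55 cache_size=0

Derivation:
Op 1: tick 8 -> clock=8.
Op 2: insert b.com -> 10.0.0.1 (expiry=8+2=10). clock=8
Op 3: tick 5 -> clock=13. purged={b.com}
Op 4: tick 9 -> clock=22.
Op 5: tick 6 -> clock=28.
Op 6: insert a.com -> 10.0.0.4 (expiry=28+3=31). clock=28
Op 7: insert a.com -> 10.0.0.4 (expiry=28+1=29). clock=28
Op 8: tick 6 -> clock=34. purged={a.com}
Op 9: insert b.com -> 10.0.0.2 (expiry=34+1=35). clock=34
Op 10: tick 1 -> clock=35. purged={b.com}
Op 11: insert b.com -> 10.0.0.1 (expiry=35+2=37). clock=35
Op 12: tick 8 -> clock=43. purged={b.com}
Op 13: tick 1 -> clock=44.
Op 14: tick 2 -> clock=46.
Op 15: insert a.com -> 10.0.0.2 (expiry=46+2=48). clock=46
Op 16: tick 9 -> clock=55. purged={a.com}
Final clock = 55
Final cache (unexpired): {} -> size=0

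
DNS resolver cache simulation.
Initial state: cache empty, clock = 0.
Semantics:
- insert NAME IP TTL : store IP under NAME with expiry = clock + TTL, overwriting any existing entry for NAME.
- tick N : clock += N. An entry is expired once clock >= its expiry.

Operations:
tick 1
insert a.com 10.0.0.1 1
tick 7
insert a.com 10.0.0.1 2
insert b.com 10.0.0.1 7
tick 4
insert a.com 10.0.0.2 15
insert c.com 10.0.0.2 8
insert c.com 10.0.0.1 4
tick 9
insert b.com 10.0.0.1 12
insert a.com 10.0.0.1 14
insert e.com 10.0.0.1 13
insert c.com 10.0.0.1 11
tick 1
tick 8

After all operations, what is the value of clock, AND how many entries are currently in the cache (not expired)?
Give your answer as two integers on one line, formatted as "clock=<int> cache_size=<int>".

Op 1: tick 1 -> clock=1.
Op 2: insert a.com -> 10.0.0.1 (expiry=1+1=2). clock=1
Op 3: tick 7 -> clock=8. purged={a.com}
Op 4: insert a.com -> 10.0.0.1 (expiry=8+2=10). clock=8
Op 5: insert b.com -> 10.0.0.1 (expiry=8+7=15). clock=8
Op 6: tick 4 -> clock=12. purged={a.com}
Op 7: insert a.com -> 10.0.0.2 (expiry=12+15=27). clock=12
Op 8: insert c.com -> 10.0.0.2 (expiry=12+8=20). clock=12
Op 9: insert c.com -> 10.0.0.1 (expiry=12+4=16). clock=12
Op 10: tick 9 -> clock=21. purged={b.com,c.com}
Op 11: insert b.com -> 10.0.0.1 (expiry=21+12=33). clock=21
Op 12: insert a.com -> 10.0.0.1 (expiry=21+14=35). clock=21
Op 13: insert e.com -> 10.0.0.1 (expiry=21+13=34). clock=21
Op 14: insert c.com -> 10.0.0.1 (expiry=21+11=32). clock=21
Op 15: tick 1 -> clock=22.
Op 16: tick 8 -> clock=30.
Final clock = 30
Final cache (unexpired): {a.com,b.com,c.com,e.com} -> size=4

Answer: clock=30 cache_size=4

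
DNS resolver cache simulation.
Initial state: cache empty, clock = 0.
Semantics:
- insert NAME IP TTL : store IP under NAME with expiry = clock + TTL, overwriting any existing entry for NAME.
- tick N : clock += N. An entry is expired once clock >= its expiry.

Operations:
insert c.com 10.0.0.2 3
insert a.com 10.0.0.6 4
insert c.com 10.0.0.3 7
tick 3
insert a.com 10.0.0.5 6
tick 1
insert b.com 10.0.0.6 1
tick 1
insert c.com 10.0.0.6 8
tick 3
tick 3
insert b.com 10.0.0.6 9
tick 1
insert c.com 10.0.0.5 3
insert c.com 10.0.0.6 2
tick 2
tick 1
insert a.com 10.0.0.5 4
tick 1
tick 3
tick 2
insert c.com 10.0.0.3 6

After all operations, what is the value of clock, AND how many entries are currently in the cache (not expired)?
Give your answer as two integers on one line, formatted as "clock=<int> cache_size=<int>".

Op 1: insert c.com -> 10.0.0.2 (expiry=0+3=3). clock=0
Op 2: insert a.com -> 10.0.0.6 (expiry=0+4=4). clock=0
Op 3: insert c.com -> 10.0.0.3 (expiry=0+7=7). clock=0
Op 4: tick 3 -> clock=3.
Op 5: insert a.com -> 10.0.0.5 (expiry=3+6=9). clock=3
Op 6: tick 1 -> clock=4.
Op 7: insert b.com -> 10.0.0.6 (expiry=4+1=5). clock=4
Op 8: tick 1 -> clock=5. purged={b.com}
Op 9: insert c.com -> 10.0.0.6 (expiry=5+8=13). clock=5
Op 10: tick 3 -> clock=8.
Op 11: tick 3 -> clock=11. purged={a.com}
Op 12: insert b.com -> 10.0.0.6 (expiry=11+9=20). clock=11
Op 13: tick 1 -> clock=12.
Op 14: insert c.com -> 10.0.0.5 (expiry=12+3=15). clock=12
Op 15: insert c.com -> 10.0.0.6 (expiry=12+2=14). clock=12
Op 16: tick 2 -> clock=14. purged={c.com}
Op 17: tick 1 -> clock=15.
Op 18: insert a.com -> 10.0.0.5 (expiry=15+4=19). clock=15
Op 19: tick 1 -> clock=16.
Op 20: tick 3 -> clock=19. purged={a.com}
Op 21: tick 2 -> clock=21. purged={b.com}
Op 22: insert c.com -> 10.0.0.3 (expiry=21+6=27). clock=21
Final clock = 21
Final cache (unexpired): {c.com} -> size=1

Answer: clock=21 cache_size=1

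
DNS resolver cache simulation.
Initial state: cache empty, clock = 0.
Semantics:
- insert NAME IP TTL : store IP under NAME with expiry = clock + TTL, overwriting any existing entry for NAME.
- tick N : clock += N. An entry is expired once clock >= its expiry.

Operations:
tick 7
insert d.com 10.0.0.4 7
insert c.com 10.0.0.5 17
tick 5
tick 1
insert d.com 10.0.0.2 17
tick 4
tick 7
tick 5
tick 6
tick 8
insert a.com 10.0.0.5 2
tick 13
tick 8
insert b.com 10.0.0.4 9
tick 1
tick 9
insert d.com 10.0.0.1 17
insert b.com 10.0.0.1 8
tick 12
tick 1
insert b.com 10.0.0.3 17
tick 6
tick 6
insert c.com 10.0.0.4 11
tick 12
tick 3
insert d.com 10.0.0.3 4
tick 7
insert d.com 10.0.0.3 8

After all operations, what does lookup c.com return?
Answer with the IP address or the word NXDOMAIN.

Answer: NXDOMAIN

Derivation:
Op 1: tick 7 -> clock=7.
Op 2: insert d.com -> 10.0.0.4 (expiry=7+7=14). clock=7
Op 3: insert c.com -> 10.0.0.5 (expiry=7+17=24). clock=7
Op 4: tick 5 -> clock=12.
Op 5: tick 1 -> clock=13.
Op 6: insert d.com -> 10.0.0.2 (expiry=13+17=30). clock=13
Op 7: tick 4 -> clock=17.
Op 8: tick 7 -> clock=24. purged={c.com}
Op 9: tick 5 -> clock=29.
Op 10: tick 6 -> clock=35. purged={d.com}
Op 11: tick 8 -> clock=43.
Op 12: insert a.com -> 10.0.0.5 (expiry=43+2=45). clock=43
Op 13: tick 13 -> clock=56. purged={a.com}
Op 14: tick 8 -> clock=64.
Op 15: insert b.com -> 10.0.0.4 (expiry=64+9=73). clock=64
Op 16: tick 1 -> clock=65.
Op 17: tick 9 -> clock=74. purged={b.com}
Op 18: insert d.com -> 10.0.0.1 (expiry=74+17=91). clock=74
Op 19: insert b.com -> 10.0.0.1 (expiry=74+8=82). clock=74
Op 20: tick 12 -> clock=86. purged={b.com}
Op 21: tick 1 -> clock=87.
Op 22: insert b.com -> 10.0.0.3 (expiry=87+17=104). clock=87
Op 23: tick 6 -> clock=93. purged={d.com}
Op 24: tick 6 -> clock=99.
Op 25: insert c.com -> 10.0.0.4 (expiry=99+11=110). clock=99
Op 26: tick 12 -> clock=111. purged={b.com,c.com}
Op 27: tick 3 -> clock=114.
Op 28: insert d.com -> 10.0.0.3 (expiry=114+4=118). clock=114
Op 29: tick 7 -> clock=121. purged={d.com}
Op 30: insert d.com -> 10.0.0.3 (expiry=121+8=129). clock=121
lookup c.com: not in cache (expired or never inserted)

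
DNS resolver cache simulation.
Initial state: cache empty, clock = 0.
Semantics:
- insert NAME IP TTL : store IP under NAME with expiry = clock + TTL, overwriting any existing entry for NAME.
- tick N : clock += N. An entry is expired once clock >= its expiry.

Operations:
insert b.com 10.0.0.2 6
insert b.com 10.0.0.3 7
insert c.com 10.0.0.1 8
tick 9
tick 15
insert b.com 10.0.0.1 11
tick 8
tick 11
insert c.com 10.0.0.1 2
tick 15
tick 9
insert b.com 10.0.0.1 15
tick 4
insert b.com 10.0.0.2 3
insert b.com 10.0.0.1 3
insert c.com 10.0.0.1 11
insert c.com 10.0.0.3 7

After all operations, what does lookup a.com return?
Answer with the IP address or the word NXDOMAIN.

Answer: NXDOMAIN

Derivation:
Op 1: insert b.com -> 10.0.0.2 (expiry=0+6=6). clock=0
Op 2: insert b.com -> 10.0.0.3 (expiry=0+7=7). clock=0
Op 3: insert c.com -> 10.0.0.1 (expiry=0+8=8). clock=0
Op 4: tick 9 -> clock=9. purged={b.com,c.com}
Op 5: tick 15 -> clock=24.
Op 6: insert b.com -> 10.0.0.1 (expiry=24+11=35). clock=24
Op 7: tick 8 -> clock=32.
Op 8: tick 11 -> clock=43. purged={b.com}
Op 9: insert c.com -> 10.0.0.1 (expiry=43+2=45). clock=43
Op 10: tick 15 -> clock=58. purged={c.com}
Op 11: tick 9 -> clock=67.
Op 12: insert b.com -> 10.0.0.1 (expiry=67+15=82). clock=67
Op 13: tick 4 -> clock=71.
Op 14: insert b.com -> 10.0.0.2 (expiry=71+3=74). clock=71
Op 15: insert b.com -> 10.0.0.1 (expiry=71+3=74). clock=71
Op 16: insert c.com -> 10.0.0.1 (expiry=71+11=82). clock=71
Op 17: insert c.com -> 10.0.0.3 (expiry=71+7=78). clock=71
lookup a.com: not in cache (expired or never inserted)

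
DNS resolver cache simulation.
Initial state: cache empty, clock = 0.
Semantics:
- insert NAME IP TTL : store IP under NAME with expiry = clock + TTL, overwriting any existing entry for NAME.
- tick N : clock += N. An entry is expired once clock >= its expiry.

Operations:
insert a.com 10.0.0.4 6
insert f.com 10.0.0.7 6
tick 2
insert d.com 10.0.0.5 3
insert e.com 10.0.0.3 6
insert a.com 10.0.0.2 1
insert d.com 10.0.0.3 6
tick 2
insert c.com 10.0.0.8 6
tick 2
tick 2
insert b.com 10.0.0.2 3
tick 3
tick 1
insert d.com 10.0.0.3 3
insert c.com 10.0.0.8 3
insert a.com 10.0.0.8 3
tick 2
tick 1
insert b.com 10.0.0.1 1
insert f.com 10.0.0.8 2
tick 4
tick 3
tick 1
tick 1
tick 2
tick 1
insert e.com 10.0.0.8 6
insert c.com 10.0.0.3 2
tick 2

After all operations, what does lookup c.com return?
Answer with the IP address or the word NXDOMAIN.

Answer: NXDOMAIN

Derivation:
Op 1: insert a.com -> 10.0.0.4 (expiry=0+6=6). clock=0
Op 2: insert f.com -> 10.0.0.7 (expiry=0+6=6). clock=0
Op 3: tick 2 -> clock=2.
Op 4: insert d.com -> 10.0.0.5 (expiry=2+3=5). clock=2
Op 5: insert e.com -> 10.0.0.3 (expiry=2+6=8). clock=2
Op 6: insert a.com -> 10.0.0.2 (expiry=2+1=3). clock=2
Op 7: insert d.com -> 10.0.0.3 (expiry=2+6=8). clock=2
Op 8: tick 2 -> clock=4. purged={a.com}
Op 9: insert c.com -> 10.0.0.8 (expiry=4+6=10). clock=4
Op 10: tick 2 -> clock=6. purged={f.com}
Op 11: tick 2 -> clock=8. purged={d.com,e.com}
Op 12: insert b.com -> 10.0.0.2 (expiry=8+3=11). clock=8
Op 13: tick 3 -> clock=11. purged={b.com,c.com}
Op 14: tick 1 -> clock=12.
Op 15: insert d.com -> 10.0.0.3 (expiry=12+3=15). clock=12
Op 16: insert c.com -> 10.0.0.8 (expiry=12+3=15). clock=12
Op 17: insert a.com -> 10.0.0.8 (expiry=12+3=15). clock=12
Op 18: tick 2 -> clock=14.
Op 19: tick 1 -> clock=15. purged={a.com,c.com,d.com}
Op 20: insert b.com -> 10.0.0.1 (expiry=15+1=16). clock=15
Op 21: insert f.com -> 10.0.0.8 (expiry=15+2=17). clock=15
Op 22: tick 4 -> clock=19. purged={b.com,f.com}
Op 23: tick 3 -> clock=22.
Op 24: tick 1 -> clock=23.
Op 25: tick 1 -> clock=24.
Op 26: tick 2 -> clock=26.
Op 27: tick 1 -> clock=27.
Op 28: insert e.com -> 10.0.0.8 (expiry=27+6=33). clock=27
Op 29: insert c.com -> 10.0.0.3 (expiry=27+2=29). clock=27
Op 30: tick 2 -> clock=29. purged={c.com}
lookup c.com: not in cache (expired or never inserted)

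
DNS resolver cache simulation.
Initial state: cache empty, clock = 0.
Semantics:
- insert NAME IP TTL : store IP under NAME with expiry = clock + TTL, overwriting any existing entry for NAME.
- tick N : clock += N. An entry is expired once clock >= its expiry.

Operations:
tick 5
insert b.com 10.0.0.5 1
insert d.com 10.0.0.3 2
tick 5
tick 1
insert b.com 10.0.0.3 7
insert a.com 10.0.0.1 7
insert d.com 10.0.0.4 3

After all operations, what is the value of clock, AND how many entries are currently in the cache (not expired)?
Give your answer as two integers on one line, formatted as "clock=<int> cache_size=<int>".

Answer: clock=11 cache_size=3

Derivation:
Op 1: tick 5 -> clock=5.
Op 2: insert b.com -> 10.0.0.5 (expiry=5+1=6). clock=5
Op 3: insert d.com -> 10.0.0.3 (expiry=5+2=7). clock=5
Op 4: tick 5 -> clock=10. purged={b.com,d.com}
Op 5: tick 1 -> clock=11.
Op 6: insert b.com -> 10.0.0.3 (expiry=11+7=18). clock=11
Op 7: insert a.com -> 10.0.0.1 (expiry=11+7=18). clock=11
Op 8: insert d.com -> 10.0.0.4 (expiry=11+3=14). clock=11
Final clock = 11
Final cache (unexpired): {a.com,b.com,d.com} -> size=3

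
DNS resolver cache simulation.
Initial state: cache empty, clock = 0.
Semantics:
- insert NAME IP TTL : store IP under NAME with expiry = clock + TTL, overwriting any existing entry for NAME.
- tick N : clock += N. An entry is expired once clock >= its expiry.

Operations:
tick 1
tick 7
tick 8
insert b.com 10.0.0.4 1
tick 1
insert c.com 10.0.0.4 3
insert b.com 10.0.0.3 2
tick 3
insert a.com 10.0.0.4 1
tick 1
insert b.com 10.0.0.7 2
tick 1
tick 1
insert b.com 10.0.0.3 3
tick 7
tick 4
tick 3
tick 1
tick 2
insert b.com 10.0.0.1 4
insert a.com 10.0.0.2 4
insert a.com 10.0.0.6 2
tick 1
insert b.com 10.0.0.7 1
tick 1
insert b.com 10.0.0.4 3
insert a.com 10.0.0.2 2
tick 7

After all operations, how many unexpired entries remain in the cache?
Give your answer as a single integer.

Answer: 0

Derivation:
Op 1: tick 1 -> clock=1.
Op 2: tick 7 -> clock=8.
Op 3: tick 8 -> clock=16.
Op 4: insert b.com -> 10.0.0.4 (expiry=16+1=17). clock=16
Op 5: tick 1 -> clock=17. purged={b.com}
Op 6: insert c.com -> 10.0.0.4 (expiry=17+3=20). clock=17
Op 7: insert b.com -> 10.0.0.3 (expiry=17+2=19). clock=17
Op 8: tick 3 -> clock=20. purged={b.com,c.com}
Op 9: insert a.com -> 10.0.0.4 (expiry=20+1=21). clock=20
Op 10: tick 1 -> clock=21. purged={a.com}
Op 11: insert b.com -> 10.0.0.7 (expiry=21+2=23). clock=21
Op 12: tick 1 -> clock=22.
Op 13: tick 1 -> clock=23. purged={b.com}
Op 14: insert b.com -> 10.0.0.3 (expiry=23+3=26). clock=23
Op 15: tick 7 -> clock=30. purged={b.com}
Op 16: tick 4 -> clock=34.
Op 17: tick 3 -> clock=37.
Op 18: tick 1 -> clock=38.
Op 19: tick 2 -> clock=40.
Op 20: insert b.com -> 10.0.0.1 (expiry=40+4=44). clock=40
Op 21: insert a.com -> 10.0.0.2 (expiry=40+4=44). clock=40
Op 22: insert a.com -> 10.0.0.6 (expiry=40+2=42). clock=40
Op 23: tick 1 -> clock=41.
Op 24: insert b.com -> 10.0.0.7 (expiry=41+1=42). clock=41
Op 25: tick 1 -> clock=42. purged={a.com,b.com}
Op 26: insert b.com -> 10.0.0.4 (expiry=42+3=45). clock=42
Op 27: insert a.com -> 10.0.0.2 (expiry=42+2=44). clock=42
Op 28: tick 7 -> clock=49. purged={a.com,b.com}
Final cache (unexpired): {} -> size=0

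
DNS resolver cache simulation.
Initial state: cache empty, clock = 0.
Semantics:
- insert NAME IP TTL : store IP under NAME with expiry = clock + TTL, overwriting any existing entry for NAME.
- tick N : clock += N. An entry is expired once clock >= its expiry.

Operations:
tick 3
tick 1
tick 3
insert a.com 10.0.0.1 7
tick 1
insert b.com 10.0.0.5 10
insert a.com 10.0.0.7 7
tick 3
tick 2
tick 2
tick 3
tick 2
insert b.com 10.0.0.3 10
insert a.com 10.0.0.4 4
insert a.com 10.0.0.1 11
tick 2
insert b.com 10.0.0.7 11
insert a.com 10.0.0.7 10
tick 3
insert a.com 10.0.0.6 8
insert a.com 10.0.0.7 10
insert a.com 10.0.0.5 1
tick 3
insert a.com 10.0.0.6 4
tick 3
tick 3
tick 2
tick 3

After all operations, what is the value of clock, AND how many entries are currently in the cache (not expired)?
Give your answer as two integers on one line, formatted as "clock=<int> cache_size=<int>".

Answer: clock=39 cache_size=0

Derivation:
Op 1: tick 3 -> clock=3.
Op 2: tick 1 -> clock=4.
Op 3: tick 3 -> clock=7.
Op 4: insert a.com -> 10.0.0.1 (expiry=7+7=14). clock=7
Op 5: tick 1 -> clock=8.
Op 6: insert b.com -> 10.0.0.5 (expiry=8+10=18). clock=8
Op 7: insert a.com -> 10.0.0.7 (expiry=8+7=15). clock=8
Op 8: tick 3 -> clock=11.
Op 9: tick 2 -> clock=13.
Op 10: tick 2 -> clock=15. purged={a.com}
Op 11: tick 3 -> clock=18. purged={b.com}
Op 12: tick 2 -> clock=20.
Op 13: insert b.com -> 10.0.0.3 (expiry=20+10=30). clock=20
Op 14: insert a.com -> 10.0.0.4 (expiry=20+4=24). clock=20
Op 15: insert a.com -> 10.0.0.1 (expiry=20+11=31). clock=20
Op 16: tick 2 -> clock=22.
Op 17: insert b.com -> 10.0.0.7 (expiry=22+11=33). clock=22
Op 18: insert a.com -> 10.0.0.7 (expiry=22+10=32). clock=22
Op 19: tick 3 -> clock=25.
Op 20: insert a.com -> 10.0.0.6 (expiry=25+8=33). clock=25
Op 21: insert a.com -> 10.0.0.7 (expiry=25+10=35). clock=25
Op 22: insert a.com -> 10.0.0.5 (expiry=25+1=26). clock=25
Op 23: tick 3 -> clock=28. purged={a.com}
Op 24: insert a.com -> 10.0.0.6 (expiry=28+4=32). clock=28
Op 25: tick 3 -> clock=31.
Op 26: tick 3 -> clock=34. purged={a.com,b.com}
Op 27: tick 2 -> clock=36.
Op 28: tick 3 -> clock=39.
Final clock = 39
Final cache (unexpired): {} -> size=0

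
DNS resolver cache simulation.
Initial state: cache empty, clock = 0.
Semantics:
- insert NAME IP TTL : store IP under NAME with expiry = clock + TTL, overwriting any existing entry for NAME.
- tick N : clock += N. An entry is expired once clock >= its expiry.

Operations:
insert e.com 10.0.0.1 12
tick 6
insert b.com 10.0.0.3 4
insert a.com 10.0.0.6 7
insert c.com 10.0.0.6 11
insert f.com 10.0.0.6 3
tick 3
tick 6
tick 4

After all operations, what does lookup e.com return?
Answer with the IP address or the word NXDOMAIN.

Op 1: insert e.com -> 10.0.0.1 (expiry=0+12=12). clock=0
Op 2: tick 6 -> clock=6.
Op 3: insert b.com -> 10.0.0.3 (expiry=6+4=10). clock=6
Op 4: insert a.com -> 10.0.0.6 (expiry=6+7=13). clock=6
Op 5: insert c.com -> 10.0.0.6 (expiry=6+11=17). clock=6
Op 6: insert f.com -> 10.0.0.6 (expiry=6+3=9). clock=6
Op 7: tick 3 -> clock=9. purged={f.com}
Op 8: tick 6 -> clock=15. purged={a.com,b.com,e.com}
Op 9: tick 4 -> clock=19. purged={c.com}
lookup e.com: not in cache (expired or never inserted)

Answer: NXDOMAIN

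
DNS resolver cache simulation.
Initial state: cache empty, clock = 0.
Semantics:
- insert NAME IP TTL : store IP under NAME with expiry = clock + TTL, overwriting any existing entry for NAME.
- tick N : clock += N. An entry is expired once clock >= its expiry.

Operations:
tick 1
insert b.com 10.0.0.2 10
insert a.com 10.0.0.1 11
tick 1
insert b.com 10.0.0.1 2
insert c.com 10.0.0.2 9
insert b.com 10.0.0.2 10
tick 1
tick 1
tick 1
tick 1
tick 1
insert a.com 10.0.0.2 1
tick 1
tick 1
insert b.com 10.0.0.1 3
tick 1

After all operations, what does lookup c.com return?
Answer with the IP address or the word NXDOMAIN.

Op 1: tick 1 -> clock=1.
Op 2: insert b.com -> 10.0.0.2 (expiry=1+10=11). clock=1
Op 3: insert a.com -> 10.0.0.1 (expiry=1+11=12). clock=1
Op 4: tick 1 -> clock=2.
Op 5: insert b.com -> 10.0.0.1 (expiry=2+2=4). clock=2
Op 6: insert c.com -> 10.0.0.2 (expiry=2+9=11). clock=2
Op 7: insert b.com -> 10.0.0.2 (expiry=2+10=12). clock=2
Op 8: tick 1 -> clock=3.
Op 9: tick 1 -> clock=4.
Op 10: tick 1 -> clock=5.
Op 11: tick 1 -> clock=6.
Op 12: tick 1 -> clock=7.
Op 13: insert a.com -> 10.0.0.2 (expiry=7+1=8). clock=7
Op 14: tick 1 -> clock=8. purged={a.com}
Op 15: tick 1 -> clock=9.
Op 16: insert b.com -> 10.0.0.1 (expiry=9+3=12). clock=9
Op 17: tick 1 -> clock=10.
lookup c.com: present, ip=10.0.0.2 expiry=11 > clock=10

Answer: 10.0.0.2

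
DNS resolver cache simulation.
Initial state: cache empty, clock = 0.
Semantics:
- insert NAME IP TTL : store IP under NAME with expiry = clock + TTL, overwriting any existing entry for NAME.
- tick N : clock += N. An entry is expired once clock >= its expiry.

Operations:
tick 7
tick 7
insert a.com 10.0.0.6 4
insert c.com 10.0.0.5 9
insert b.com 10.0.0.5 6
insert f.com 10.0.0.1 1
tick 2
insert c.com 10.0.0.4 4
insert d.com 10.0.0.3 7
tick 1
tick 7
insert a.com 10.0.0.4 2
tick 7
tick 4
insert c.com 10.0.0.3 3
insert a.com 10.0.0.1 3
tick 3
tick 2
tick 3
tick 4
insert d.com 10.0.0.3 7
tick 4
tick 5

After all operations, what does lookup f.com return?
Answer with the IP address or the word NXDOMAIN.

Answer: NXDOMAIN

Derivation:
Op 1: tick 7 -> clock=7.
Op 2: tick 7 -> clock=14.
Op 3: insert a.com -> 10.0.0.6 (expiry=14+4=18). clock=14
Op 4: insert c.com -> 10.0.0.5 (expiry=14+9=23). clock=14
Op 5: insert b.com -> 10.0.0.5 (expiry=14+6=20). clock=14
Op 6: insert f.com -> 10.0.0.1 (expiry=14+1=15). clock=14
Op 7: tick 2 -> clock=16. purged={f.com}
Op 8: insert c.com -> 10.0.0.4 (expiry=16+4=20). clock=16
Op 9: insert d.com -> 10.0.0.3 (expiry=16+7=23). clock=16
Op 10: tick 1 -> clock=17.
Op 11: tick 7 -> clock=24. purged={a.com,b.com,c.com,d.com}
Op 12: insert a.com -> 10.0.0.4 (expiry=24+2=26). clock=24
Op 13: tick 7 -> clock=31. purged={a.com}
Op 14: tick 4 -> clock=35.
Op 15: insert c.com -> 10.0.0.3 (expiry=35+3=38). clock=35
Op 16: insert a.com -> 10.0.0.1 (expiry=35+3=38). clock=35
Op 17: tick 3 -> clock=38. purged={a.com,c.com}
Op 18: tick 2 -> clock=40.
Op 19: tick 3 -> clock=43.
Op 20: tick 4 -> clock=47.
Op 21: insert d.com -> 10.0.0.3 (expiry=47+7=54). clock=47
Op 22: tick 4 -> clock=51.
Op 23: tick 5 -> clock=56. purged={d.com}
lookup f.com: not in cache (expired or never inserted)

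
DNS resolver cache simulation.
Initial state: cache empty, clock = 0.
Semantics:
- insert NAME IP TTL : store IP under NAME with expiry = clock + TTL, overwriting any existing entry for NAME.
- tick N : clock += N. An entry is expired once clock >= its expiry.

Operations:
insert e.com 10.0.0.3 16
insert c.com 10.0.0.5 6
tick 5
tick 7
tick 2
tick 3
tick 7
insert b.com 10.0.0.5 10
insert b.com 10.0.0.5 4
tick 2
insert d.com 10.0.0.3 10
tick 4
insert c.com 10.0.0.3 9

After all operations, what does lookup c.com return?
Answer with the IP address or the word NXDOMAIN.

Op 1: insert e.com -> 10.0.0.3 (expiry=0+16=16). clock=0
Op 2: insert c.com -> 10.0.0.5 (expiry=0+6=6). clock=0
Op 3: tick 5 -> clock=5.
Op 4: tick 7 -> clock=12. purged={c.com}
Op 5: tick 2 -> clock=14.
Op 6: tick 3 -> clock=17. purged={e.com}
Op 7: tick 7 -> clock=24.
Op 8: insert b.com -> 10.0.0.5 (expiry=24+10=34). clock=24
Op 9: insert b.com -> 10.0.0.5 (expiry=24+4=28). clock=24
Op 10: tick 2 -> clock=26.
Op 11: insert d.com -> 10.0.0.3 (expiry=26+10=36). clock=26
Op 12: tick 4 -> clock=30. purged={b.com}
Op 13: insert c.com -> 10.0.0.3 (expiry=30+9=39). clock=30
lookup c.com: present, ip=10.0.0.3 expiry=39 > clock=30

Answer: 10.0.0.3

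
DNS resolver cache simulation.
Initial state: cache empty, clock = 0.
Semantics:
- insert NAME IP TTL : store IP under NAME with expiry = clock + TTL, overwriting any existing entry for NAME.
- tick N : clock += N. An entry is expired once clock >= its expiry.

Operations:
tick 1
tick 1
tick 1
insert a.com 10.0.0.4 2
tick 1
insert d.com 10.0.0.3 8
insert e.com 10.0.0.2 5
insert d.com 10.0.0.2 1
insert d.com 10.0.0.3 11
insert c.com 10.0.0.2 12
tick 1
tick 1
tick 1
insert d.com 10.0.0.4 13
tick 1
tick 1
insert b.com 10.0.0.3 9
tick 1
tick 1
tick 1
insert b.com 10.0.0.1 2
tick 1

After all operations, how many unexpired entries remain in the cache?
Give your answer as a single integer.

Answer: 3

Derivation:
Op 1: tick 1 -> clock=1.
Op 2: tick 1 -> clock=2.
Op 3: tick 1 -> clock=3.
Op 4: insert a.com -> 10.0.0.4 (expiry=3+2=5). clock=3
Op 5: tick 1 -> clock=4.
Op 6: insert d.com -> 10.0.0.3 (expiry=4+8=12). clock=4
Op 7: insert e.com -> 10.0.0.2 (expiry=4+5=9). clock=4
Op 8: insert d.com -> 10.0.0.2 (expiry=4+1=5). clock=4
Op 9: insert d.com -> 10.0.0.3 (expiry=4+11=15). clock=4
Op 10: insert c.com -> 10.0.0.2 (expiry=4+12=16). clock=4
Op 11: tick 1 -> clock=5. purged={a.com}
Op 12: tick 1 -> clock=6.
Op 13: tick 1 -> clock=7.
Op 14: insert d.com -> 10.0.0.4 (expiry=7+13=20). clock=7
Op 15: tick 1 -> clock=8.
Op 16: tick 1 -> clock=9. purged={e.com}
Op 17: insert b.com -> 10.0.0.3 (expiry=9+9=18). clock=9
Op 18: tick 1 -> clock=10.
Op 19: tick 1 -> clock=11.
Op 20: tick 1 -> clock=12.
Op 21: insert b.com -> 10.0.0.1 (expiry=12+2=14). clock=12
Op 22: tick 1 -> clock=13.
Final cache (unexpired): {b.com,c.com,d.com} -> size=3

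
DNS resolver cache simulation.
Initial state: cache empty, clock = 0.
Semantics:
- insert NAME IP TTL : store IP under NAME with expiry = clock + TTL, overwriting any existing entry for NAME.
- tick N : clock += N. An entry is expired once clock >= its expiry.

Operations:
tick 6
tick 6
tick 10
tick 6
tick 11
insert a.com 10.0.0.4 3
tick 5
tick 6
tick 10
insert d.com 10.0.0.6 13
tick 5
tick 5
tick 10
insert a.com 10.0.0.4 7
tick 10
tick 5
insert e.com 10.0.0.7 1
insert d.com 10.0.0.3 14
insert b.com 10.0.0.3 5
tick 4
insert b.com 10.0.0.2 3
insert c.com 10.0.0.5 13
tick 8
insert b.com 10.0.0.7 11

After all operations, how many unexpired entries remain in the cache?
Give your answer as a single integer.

Op 1: tick 6 -> clock=6.
Op 2: tick 6 -> clock=12.
Op 3: tick 10 -> clock=22.
Op 4: tick 6 -> clock=28.
Op 5: tick 11 -> clock=39.
Op 6: insert a.com -> 10.0.0.4 (expiry=39+3=42). clock=39
Op 7: tick 5 -> clock=44. purged={a.com}
Op 8: tick 6 -> clock=50.
Op 9: tick 10 -> clock=60.
Op 10: insert d.com -> 10.0.0.6 (expiry=60+13=73). clock=60
Op 11: tick 5 -> clock=65.
Op 12: tick 5 -> clock=70.
Op 13: tick 10 -> clock=80. purged={d.com}
Op 14: insert a.com -> 10.0.0.4 (expiry=80+7=87). clock=80
Op 15: tick 10 -> clock=90. purged={a.com}
Op 16: tick 5 -> clock=95.
Op 17: insert e.com -> 10.0.0.7 (expiry=95+1=96). clock=95
Op 18: insert d.com -> 10.0.0.3 (expiry=95+14=109). clock=95
Op 19: insert b.com -> 10.0.0.3 (expiry=95+5=100). clock=95
Op 20: tick 4 -> clock=99. purged={e.com}
Op 21: insert b.com -> 10.0.0.2 (expiry=99+3=102). clock=99
Op 22: insert c.com -> 10.0.0.5 (expiry=99+13=112). clock=99
Op 23: tick 8 -> clock=107. purged={b.com}
Op 24: insert b.com -> 10.0.0.7 (expiry=107+11=118). clock=107
Final cache (unexpired): {b.com,c.com,d.com} -> size=3

Answer: 3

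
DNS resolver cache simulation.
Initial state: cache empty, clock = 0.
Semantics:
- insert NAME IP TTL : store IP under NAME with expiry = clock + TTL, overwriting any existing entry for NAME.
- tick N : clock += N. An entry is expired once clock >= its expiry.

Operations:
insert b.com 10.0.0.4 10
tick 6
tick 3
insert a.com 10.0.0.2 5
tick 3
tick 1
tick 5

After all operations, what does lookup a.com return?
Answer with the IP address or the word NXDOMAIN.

Answer: NXDOMAIN

Derivation:
Op 1: insert b.com -> 10.0.0.4 (expiry=0+10=10). clock=0
Op 2: tick 6 -> clock=6.
Op 3: tick 3 -> clock=9.
Op 4: insert a.com -> 10.0.0.2 (expiry=9+5=14). clock=9
Op 5: tick 3 -> clock=12. purged={b.com}
Op 6: tick 1 -> clock=13.
Op 7: tick 5 -> clock=18. purged={a.com}
lookup a.com: not in cache (expired or never inserted)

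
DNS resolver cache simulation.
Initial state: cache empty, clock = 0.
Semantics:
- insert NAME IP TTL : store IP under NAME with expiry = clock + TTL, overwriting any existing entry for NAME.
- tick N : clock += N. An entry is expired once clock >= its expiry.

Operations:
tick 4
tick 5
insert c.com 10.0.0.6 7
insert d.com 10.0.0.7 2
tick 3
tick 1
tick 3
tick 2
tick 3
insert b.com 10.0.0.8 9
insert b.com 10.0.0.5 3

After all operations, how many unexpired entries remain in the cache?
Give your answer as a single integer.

Answer: 1

Derivation:
Op 1: tick 4 -> clock=4.
Op 2: tick 5 -> clock=9.
Op 3: insert c.com -> 10.0.0.6 (expiry=9+7=16). clock=9
Op 4: insert d.com -> 10.0.0.7 (expiry=9+2=11). clock=9
Op 5: tick 3 -> clock=12. purged={d.com}
Op 6: tick 1 -> clock=13.
Op 7: tick 3 -> clock=16. purged={c.com}
Op 8: tick 2 -> clock=18.
Op 9: tick 3 -> clock=21.
Op 10: insert b.com -> 10.0.0.8 (expiry=21+9=30). clock=21
Op 11: insert b.com -> 10.0.0.5 (expiry=21+3=24). clock=21
Final cache (unexpired): {b.com} -> size=1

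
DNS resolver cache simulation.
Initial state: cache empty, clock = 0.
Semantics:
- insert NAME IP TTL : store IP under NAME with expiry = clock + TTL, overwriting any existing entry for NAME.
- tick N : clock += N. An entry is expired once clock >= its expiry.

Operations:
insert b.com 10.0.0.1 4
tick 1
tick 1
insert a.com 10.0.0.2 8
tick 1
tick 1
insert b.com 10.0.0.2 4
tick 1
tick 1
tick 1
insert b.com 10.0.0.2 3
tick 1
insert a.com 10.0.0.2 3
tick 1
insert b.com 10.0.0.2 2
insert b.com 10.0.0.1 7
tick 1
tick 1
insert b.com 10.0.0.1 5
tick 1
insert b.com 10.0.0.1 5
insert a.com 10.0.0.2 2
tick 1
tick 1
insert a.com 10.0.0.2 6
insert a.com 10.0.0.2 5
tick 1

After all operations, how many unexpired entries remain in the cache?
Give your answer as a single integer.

Op 1: insert b.com -> 10.0.0.1 (expiry=0+4=4). clock=0
Op 2: tick 1 -> clock=1.
Op 3: tick 1 -> clock=2.
Op 4: insert a.com -> 10.0.0.2 (expiry=2+8=10). clock=2
Op 5: tick 1 -> clock=3.
Op 6: tick 1 -> clock=4. purged={b.com}
Op 7: insert b.com -> 10.0.0.2 (expiry=4+4=8). clock=4
Op 8: tick 1 -> clock=5.
Op 9: tick 1 -> clock=6.
Op 10: tick 1 -> clock=7.
Op 11: insert b.com -> 10.0.0.2 (expiry=7+3=10). clock=7
Op 12: tick 1 -> clock=8.
Op 13: insert a.com -> 10.0.0.2 (expiry=8+3=11). clock=8
Op 14: tick 1 -> clock=9.
Op 15: insert b.com -> 10.0.0.2 (expiry=9+2=11). clock=9
Op 16: insert b.com -> 10.0.0.1 (expiry=9+7=16). clock=9
Op 17: tick 1 -> clock=10.
Op 18: tick 1 -> clock=11. purged={a.com}
Op 19: insert b.com -> 10.0.0.1 (expiry=11+5=16). clock=11
Op 20: tick 1 -> clock=12.
Op 21: insert b.com -> 10.0.0.1 (expiry=12+5=17). clock=12
Op 22: insert a.com -> 10.0.0.2 (expiry=12+2=14). clock=12
Op 23: tick 1 -> clock=13.
Op 24: tick 1 -> clock=14. purged={a.com}
Op 25: insert a.com -> 10.0.0.2 (expiry=14+6=20). clock=14
Op 26: insert a.com -> 10.0.0.2 (expiry=14+5=19). clock=14
Op 27: tick 1 -> clock=15.
Final cache (unexpired): {a.com,b.com} -> size=2

Answer: 2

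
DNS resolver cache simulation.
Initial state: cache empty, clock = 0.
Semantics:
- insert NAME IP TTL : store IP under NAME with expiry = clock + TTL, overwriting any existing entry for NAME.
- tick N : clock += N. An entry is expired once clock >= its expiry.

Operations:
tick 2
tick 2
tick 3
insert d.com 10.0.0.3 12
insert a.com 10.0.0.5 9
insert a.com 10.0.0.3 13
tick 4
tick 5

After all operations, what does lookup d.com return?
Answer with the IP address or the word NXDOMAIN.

Op 1: tick 2 -> clock=2.
Op 2: tick 2 -> clock=4.
Op 3: tick 3 -> clock=7.
Op 4: insert d.com -> 10.0.0.3 (expiry=7+12=19). clock=7
Op 5: insert a.com -> 10.0.0.5 (expiry=7+9=16). clock=7
Op 6: insert a.com -> 10.0.0.3 (expiry=7+13=20). clock=7
Op 7: tick 4 -> clock=11.
Op 8: tick 5 -> clock=16.
lookup d.com: present, ip=10.0.0.3 expiry=19 > clock=16

Answer: 10.0.0.3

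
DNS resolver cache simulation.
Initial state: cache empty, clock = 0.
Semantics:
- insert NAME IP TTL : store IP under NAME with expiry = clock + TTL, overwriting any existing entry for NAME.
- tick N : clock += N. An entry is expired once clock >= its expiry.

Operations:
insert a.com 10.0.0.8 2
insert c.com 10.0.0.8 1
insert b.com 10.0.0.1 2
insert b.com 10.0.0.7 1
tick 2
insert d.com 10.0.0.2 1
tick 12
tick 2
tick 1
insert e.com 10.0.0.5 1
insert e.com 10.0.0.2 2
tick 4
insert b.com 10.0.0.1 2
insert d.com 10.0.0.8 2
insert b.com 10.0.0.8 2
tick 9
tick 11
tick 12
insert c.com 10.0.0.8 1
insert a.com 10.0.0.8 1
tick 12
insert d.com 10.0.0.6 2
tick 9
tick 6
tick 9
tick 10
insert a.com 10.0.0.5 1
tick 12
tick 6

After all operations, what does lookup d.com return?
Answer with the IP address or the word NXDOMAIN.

Answer: NXDOMAIN

Derivation:
Op 1: insert a.com -> 10.0.0.8 (expiry=0+2=2). clock=0
Op 2: insert c.com -> 10.0.0.8 (expiry=0+1=1). clock=0
Op 3: insert b.com -> 10.0.0.1 (expiry=0+2=2). clock=0
Op 4: insert b.com -> 10.0.0.7 (expiry=0+1=1). clock=0
Op 5: tick 2 -> clock=2. purged={a.com,b.com,c.com}
Op 6: insert d.com -> 10.0.0.2 (expiry=2+1=3). clock=2
Op 7: tick 12 -> clock=14. purged={d.com}
Op 8: tick 2 -> clock=16.
Op 9: tick 1 -> clock=17.
Op 10: insert e.com -> 10.0.0.5 (expiry=17+1=18). clock=17
Op 11: insert e.com -> 10.0.0.2 (expiry=17+2=19). clock=17
Op 12: tick 4 -> clock=21. purged={e.com}
Op 13: insert b.com -> 10.0.0.1 (expiry=21+2=23). clock=21
Op 14: insert d.com -> 10.0.0.8 (expiry=21+2=23). clock=21
Op 15: insert b.com -> 10.0.0.8 (expiry=21+2=23). clock=21
Op 16: tick 9 -> clock=30. purged={b.com,d.com}
Op 17: tick 11 -> clock=41.
Op 18: tick 12 -> clock=53.
Op 19: insert c.com -> 10.0.0.8 (expiry=53+1=54). clock=53
Op 20: insert a.com -> 10.0.0.8 (expiry=53+1=54). clock=53
Op 21: tick 12 -> clock=65. purged={a.com,c.com}
Op 22: insert d.com -> 10.0.0.6 (expiry=65+2=67). clock=65
Op 23: tick 9 -> clock=74. purged={d.com}
Op 24: tick 6 -> clock=80.
Op 25: tick 9 -> clock=89.
Op 26: tick 10 -> clock=99.
Op 27: insert a.com -> 10.0.0.5 (expiry=99+1=100). clock=99
Op 28: tick 12 -> clock=111. purged={a.com}
Op 29: tick 6 -> clock=117.
lookup d.com: not in cache (expired or never inserted)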